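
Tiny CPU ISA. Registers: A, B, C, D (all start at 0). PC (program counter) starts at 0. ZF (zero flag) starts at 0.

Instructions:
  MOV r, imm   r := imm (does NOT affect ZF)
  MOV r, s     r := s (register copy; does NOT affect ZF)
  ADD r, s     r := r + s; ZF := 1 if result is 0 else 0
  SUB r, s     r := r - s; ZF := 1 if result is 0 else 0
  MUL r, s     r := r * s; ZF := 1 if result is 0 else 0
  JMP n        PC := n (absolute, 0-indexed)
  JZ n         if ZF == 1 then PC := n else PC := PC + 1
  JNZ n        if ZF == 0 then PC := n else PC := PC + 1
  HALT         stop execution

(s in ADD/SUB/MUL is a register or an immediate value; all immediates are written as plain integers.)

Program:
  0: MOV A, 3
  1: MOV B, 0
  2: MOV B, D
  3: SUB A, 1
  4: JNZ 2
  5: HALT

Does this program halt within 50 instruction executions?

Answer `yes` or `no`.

Step 1: PC=0 exec 'MOV A, 3'. After: A=3 B=0 C=0 D=0 ZF=0 PC=1
Step 2: PC=1 exec 'MOV B, 0'. After: A=3 B=0 C=0 D=0 ZF=0 PC=2
Step 3: PC=2 exec 'MOV B, D'. After: A=3 B=0 C=0 D=0 ZF=0 PC=3
Step 4: PC=3 exec 'SUB A, 1'. After: A=2 B=0 C=0 D=0 ZF=0 PC=4
Step 5: PC=4 exec 'JNZ 2'. After: A=2 B=0 C=0 D=0 ZF=0 PC=2
Step 6: PC=2 exec 'MOV B, D'. After: A=2 B=0 C=0 D=0 ZF=0 PC=3
Step 7: PC=3 exec 'SUB A, 1'. After: A=1 B=0 C=0 D=0 ZF=0 PC=4
Step 8: PC=4 exec 'JNZ 2'. After: A=1 B=0 C=0 D=0 ZF=0 PC=2
Step 9: PC=2 exec 'MOV B, D'. After: A=1 B=0 C=0 D=0 ZF=0 PC=3
Step 10: PC=3 exec 'SUB A, 1'. After: A=0 B=0 C=0 D=0 ZF=1 PC=4
Step 11: PC=4 exec 'JNZ 2'. After: A=0 B=0 C=0 D=0 ZF=1 PC=5
Step 12: PC=5 exec 'HALT'. After: A=0 B=0 C=0 D=0 ZF=1 PC=5 HALTED

Answer: yes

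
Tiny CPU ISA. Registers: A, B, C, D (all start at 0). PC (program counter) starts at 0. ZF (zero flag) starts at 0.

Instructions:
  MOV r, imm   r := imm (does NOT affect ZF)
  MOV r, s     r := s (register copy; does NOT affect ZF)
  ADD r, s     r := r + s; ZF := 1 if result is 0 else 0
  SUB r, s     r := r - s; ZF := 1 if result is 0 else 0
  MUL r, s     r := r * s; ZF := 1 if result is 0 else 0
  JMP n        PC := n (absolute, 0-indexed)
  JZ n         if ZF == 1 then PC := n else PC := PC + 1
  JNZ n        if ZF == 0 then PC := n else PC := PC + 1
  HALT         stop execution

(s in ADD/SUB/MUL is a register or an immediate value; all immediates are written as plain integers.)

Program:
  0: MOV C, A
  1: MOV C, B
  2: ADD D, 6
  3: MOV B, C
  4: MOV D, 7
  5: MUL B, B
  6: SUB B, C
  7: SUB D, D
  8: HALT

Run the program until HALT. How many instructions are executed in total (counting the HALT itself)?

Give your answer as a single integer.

Step 1: PC=0 exec 'MOV C, A'. After: A=0 B=0 C=0 D=0 ZF=0 PC=1
Step 2: PC=1 exec 'MOV C, B'. After: A=0 B=0 C=0 D=0 ZF=0 PC=2
Step 3: PC=2 exec 'ADD D, 6'. After: A=0 B=0 C=0 D=6 ZF=0 PC=3
Step 4: PC=3 exec 'MOV B, C'. After: A=0 B=0 C=0 D=6 ZF=0 PC=4
Step 5: PC=4 exec 'MOV D, 7'. After: A=0 B=0 C=0 D=7 ZF=0 PC=5
Step 6: PC=5 exec 'MUL B, B'. After: A=0 B=0 C=0 D=7 ZF=1 PC=6
Step 7: PC=6 exec 'SUB B, C'. After: A=0 B=0 C=0 D=7 ZF=1 PC=7
Step 8: PC=7 exec 'SUB D, D'. After: A=0 B=0 C=0 D=0 ZF=1 PC=8
Step 9: PC=8 exec 'HALT'. After: A=0 B=0 C=0 D=0 ZF=1 PC=8 HALTED
Total instructions executed: 9

Answer: 9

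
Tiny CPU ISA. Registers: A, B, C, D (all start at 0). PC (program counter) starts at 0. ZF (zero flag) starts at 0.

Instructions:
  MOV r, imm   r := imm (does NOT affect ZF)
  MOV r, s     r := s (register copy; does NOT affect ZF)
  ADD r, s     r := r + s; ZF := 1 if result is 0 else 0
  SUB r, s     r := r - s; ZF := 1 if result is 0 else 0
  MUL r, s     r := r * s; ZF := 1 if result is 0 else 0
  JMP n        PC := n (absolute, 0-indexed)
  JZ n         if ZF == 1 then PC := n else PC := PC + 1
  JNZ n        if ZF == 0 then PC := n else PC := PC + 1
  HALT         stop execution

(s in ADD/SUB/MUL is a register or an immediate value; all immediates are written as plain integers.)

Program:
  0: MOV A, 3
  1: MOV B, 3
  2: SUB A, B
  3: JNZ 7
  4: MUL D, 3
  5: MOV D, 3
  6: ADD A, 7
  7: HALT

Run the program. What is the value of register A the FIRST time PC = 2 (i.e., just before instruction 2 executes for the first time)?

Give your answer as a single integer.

Step 1: PC=0 exec 'MOV A, 3'. After: A=3 B=0 C=0 D=0 ZF=0 PC=1
Step 2: PC=1 exec 'MOV B, 3'. After: A=3 B=3 C=0 D=0 ZF=0 PC=2
First time PC=2: A=3

3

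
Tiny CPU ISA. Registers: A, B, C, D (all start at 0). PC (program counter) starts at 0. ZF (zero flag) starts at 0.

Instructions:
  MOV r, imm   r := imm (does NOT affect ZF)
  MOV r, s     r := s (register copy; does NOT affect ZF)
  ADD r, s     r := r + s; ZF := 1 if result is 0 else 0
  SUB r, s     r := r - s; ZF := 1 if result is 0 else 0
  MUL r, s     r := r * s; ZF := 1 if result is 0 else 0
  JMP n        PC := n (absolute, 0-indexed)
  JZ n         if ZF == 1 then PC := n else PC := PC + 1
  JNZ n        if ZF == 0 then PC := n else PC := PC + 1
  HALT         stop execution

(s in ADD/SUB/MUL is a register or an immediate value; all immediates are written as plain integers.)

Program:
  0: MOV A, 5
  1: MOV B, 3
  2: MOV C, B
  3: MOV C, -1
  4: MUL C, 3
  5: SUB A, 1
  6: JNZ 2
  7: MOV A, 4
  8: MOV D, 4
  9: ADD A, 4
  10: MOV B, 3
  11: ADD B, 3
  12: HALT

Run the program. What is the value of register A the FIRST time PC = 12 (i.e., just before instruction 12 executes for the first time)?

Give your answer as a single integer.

Step 1: PC=0 exec 'MOV A, 5'. After: A=5 B=0 C=0 D=0 ZF=0 PC=1
Step 2: PC=1 exec 'MOV B, 3'. After: A=5 B=3 C=0 D=0 ZF=0 PC=2
Step 3: PC=2 exec 'MOV C, B'. After: A=5 B=3 C=3 D=0 ZF=0 PC=3
Step 4: PC=3 exec 'MOV C, -1'. After: A=5 B=3 C=-1 D=0 ZF=0 PC=4
Step 5: PC=4 exec 'MUL C, 3'. After: A=5 B=3 C=-3 D=0 ZF=0 PC=5
Step 6: PC=5 exec 'SUB A, 1'. After: A=4 B=3 C=-3 D=0 ZF=0 PC=6
Step 7: PC=6 exec 'JNZ 2'. After: A=4 B=3 C=-3 D=0 ZF=0 PC=2
Step 8: PC=2 exec 'MOV C, B'. After: A=4 B=3 C=3 D=0 ZF=0 PC=3
Step 9: PC=3 exec 'MOV C, -1'. After: A=4 B=3 C=-1 D=0 ZF=0 PC=4
Step 10: PC=4 exec 'MUL C, 3'. After: A=4 B=3 C=-3 D=0 ZF=0 PC=5
Step 11: PC=5 exec 'SUB A, 1'. After: A=3 B=3 C=-3 D=0 ZF=0 PC=6
Step 12: PC=6 exec 'JNZ 2'. After: A=3 B=3 C=-3 D=0 ZF=0 PC=2
Step 13: PC=2 exec 'MOV C, B'. After: A=3 B=3 C=3 D=0 ZF=0 PC=3
Step 14: PC=3 exec 'MOV C, -1'. After: A=3 B=3 C=-1 D=0 ZF=0 PC=4
Step 15: PC=4 exec 'MUL C, 3'. After: A=3 B=3 C=-3 D=0 ZF=0 PC=5
Step 16: PC=5 exec 'SUB A, 1'. After: A=2 B=3 C=-3 D=0 ZF=0 PC=6
Step 17: PC=6 exec 'JNZ 2'. After: A=2 B=3 C=-3 D=0 ZF=0 PC=2
Step 18: PC=2 exec 'MOV C, B'. After: A=2 B=3 C=3 D=0 ZF=0 PC=3
Step 19: PC=3 exec 'MOV C, -1'. After: A=2 B=3 C=-1 D=0 ZF=0 PC=4
Step 20: PC=4 exec 'MUL C, 3'. After: A=2 B=3 C=-3 D=0 ZF=0 PC=5
Step 21: PC=5 exec 'SUB A, 1'. After: A=1 B=3 C=-3 D=0 ZF=0 PC=6
Step 22: PC=6 exec 'JNZ 2'. After: A=1 B=3 C=-3 D=0 ZF=0 PC=2
Step 23: PC=2 exec 'MOV C, B'. After: A=1 B=3 C=3 D=0 ZF=0 PC=3
Step 24: PC=3 exec 'MOV C, -1'. After: A=1 B=3 C=-1 D=0 ZF=0 PC=4
Step 25: PC=4 exec 'MUL C, 3'. After: A=1 B=3 C=-3 D=0 ZF=0 PC=5
Step 26: PC=5 exec 'SUB A, 1'. After: A=0 B=3 C=-3 D=0 ZF=1 PC=6
Step 27: PC=6 exec 'JNZ 2'. After: A=0 B=3 C=-3 D=0 ZF=1 PC=7
Step 28: PC=7 exec 'MOV A, 4'. After: A=4 B=3 C=-3 D=0 ZF=1 PC=8
Step 29: PC=8 exec 'MOV D, 4'. After: A=4 B=3 C=-3 D=4 ZF=1 PC=9
Step 30: PC=9 exec 'ADD A, 4'. After: A=8 B=3 C=-3 D=4 ZF=0 PC=10
Step 31: PC=10 exec 'MOV B, 3'. After: A=8 B=3 C=-3 D=4 ZF=0 PC=11
Step 32: PC=11 exec 'ADD B, 3'. After: A=8 B=6 C=-3 D=4 ZF=0 PC=12
First time PC=12: A=8

8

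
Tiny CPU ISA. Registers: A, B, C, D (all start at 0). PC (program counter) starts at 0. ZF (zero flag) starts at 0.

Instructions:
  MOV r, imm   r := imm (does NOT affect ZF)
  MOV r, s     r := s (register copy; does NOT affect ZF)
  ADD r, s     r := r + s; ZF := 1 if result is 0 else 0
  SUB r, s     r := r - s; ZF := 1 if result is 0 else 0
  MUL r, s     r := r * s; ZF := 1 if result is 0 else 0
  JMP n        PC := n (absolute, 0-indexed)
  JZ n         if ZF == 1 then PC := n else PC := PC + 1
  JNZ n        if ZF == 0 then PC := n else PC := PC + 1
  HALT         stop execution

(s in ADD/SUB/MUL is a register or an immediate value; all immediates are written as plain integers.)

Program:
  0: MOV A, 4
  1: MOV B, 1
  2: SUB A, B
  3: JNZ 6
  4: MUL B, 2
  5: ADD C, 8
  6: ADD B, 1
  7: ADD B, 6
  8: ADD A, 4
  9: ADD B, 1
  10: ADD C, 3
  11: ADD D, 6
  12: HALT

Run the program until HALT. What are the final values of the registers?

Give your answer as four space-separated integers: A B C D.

Answer: 7 9 3 6

Derivation:
Step 1: PC=0 exec 'MOV A, 4'. After: A=4 B=0 C=0 D=0 ZF=0 PC=1
Step 2: PC=1 exec 'MOV B, 1'. After: A=4 B=1 C=0 D=0 ZF=0 PC=2
Step 3: PC=2 exec 'SUB A, B'. After: A=3 B=1 C=0 D=0 ZF=0 PC=3
Step 4: PC=3 exec 'JNZ 6'. After: A=3 B=1 C=0 D=0 ZF=0 PC=6
Step 5: PC=6 exec 'ADD B, 1'. After: A=3 B=2 C=0 D=0 ZF=0 PC=7
Step 6: PC=7 exec 'ADD B, 6'. After: A=3 B=8 C=0 D=0 ZF=0 PC=8
Step 7: PC=8 exec 'ADD A, 4'. After: A=7 B=8 C=0 D=0 ZF=0 PC=9
Step 8: PC=9 exec 'ADD B, 1'. After: A=7 B=9 C=0 D=0 ZF=0 PC=10
Step 9: PC=10 exec 'ADD C, 3'. After: A=7 B=9 C=3 D=0 ZF=0 PC=11
Step 10: PC=11 exec 'ADD D, 6'. After: A=7 B=9 C=3 D=6 ZF=0 PC=12
Step 11: PC=12 exec 'HALT'. After: A=7 B=9 C=3 D=6 ZF=0 PC=12 HALTED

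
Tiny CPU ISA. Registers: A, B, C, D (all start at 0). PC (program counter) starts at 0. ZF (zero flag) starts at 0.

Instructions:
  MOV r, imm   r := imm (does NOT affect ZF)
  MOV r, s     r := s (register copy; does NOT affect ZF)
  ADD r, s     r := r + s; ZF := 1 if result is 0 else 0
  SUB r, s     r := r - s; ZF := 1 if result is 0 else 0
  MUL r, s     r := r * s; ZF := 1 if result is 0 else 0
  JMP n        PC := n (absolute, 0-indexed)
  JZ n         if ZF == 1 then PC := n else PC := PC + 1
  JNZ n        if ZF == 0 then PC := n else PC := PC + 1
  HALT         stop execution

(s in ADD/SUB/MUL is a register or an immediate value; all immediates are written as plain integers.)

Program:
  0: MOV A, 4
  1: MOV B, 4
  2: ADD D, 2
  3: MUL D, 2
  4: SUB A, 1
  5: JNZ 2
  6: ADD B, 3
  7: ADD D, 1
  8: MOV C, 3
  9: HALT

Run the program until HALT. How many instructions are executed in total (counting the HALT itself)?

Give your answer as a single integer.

Answer: 22

Derivation:
Step 1: PC=0 exec 'MOV A, 4'. After: A=4 B=0 C=0 D=0 ZF=0 PC=1
Step 2: PC=1 exec 'MOV B, 4'. After: A=4 B=4 C=0 D=0 ZF=0 PC=2
Step 3: PC=2 exec 'ADD D, 2'. After: A=4 B=4 C=0 D=2 ZF=0 PC=3
Step 4: PC=3 exec 'MUL D, 2'. After: A=4 B=4 C=0 D=4 ZF=0 PC=4
Step 5: PC=4 exec 'SUB A, 1'. After: A=3 B=4 C=0 D=4 ZF=0 PC=5
Step 6: PC=5 exec 'JNZ 2'. After: A=3 B=4 C=0 D=4 ZF=0 PC=2
Step 7: PC=2 exec 'ADD D, 2'. After: A=3 B=4 C=0 D=6 ZF=0 PC=3
Step 8: PC=3 exec 'MUL D, 2'. After: A=3 B=4 C=0 D=12 ZF=0 PC=4
Step 9: PC=4 exec 'SUB A, 1'. After: A=2 B=4 C=0 D=12 ZF=0 PC=5
Step 10: PC=5 exec 'JNZ 2'. After: A=2 B=4 C=0 D=12 ZF=0 PC=2
Step 11: PC=2 exec 'ADD D, 2'. After: A=2 B=4 C=0 D=14 ZF=0 PC=3
Step 12: PC=3 exec 'MUL D, 2'. After: A=2 B=4 C=0 D=28 ZF=0 PC=4
Step 13: PC=4 exec 'SUB A, 1'. After: A=1 B=4 C=0 D=28 ZF=0 PC=5
Step 14: PC=5 exec 'JNZ 2'. After: A=1 B=4 C=0 D=28 ZF=0 PC=2
Step 15: PC=2 exec 'ADD D, 2'. After: A=1 B=4 C=0 D=30 ZF=0 PC=3
Step 16: PC=3 exec 'MUL D, 2'. After: A=1 B=4 C=0 D=60 ZF=0 PC=4
Step 17: PC=4 exec 'SUB A, 1'. After: A=0 B=4 C=0 D=60 ZF=1 PC=5
Step 18: PC=5 exec 'JNZ 2'. After: A=0 B=4 C=0 D=60 ZF=1 PC=6
Step 19: PC=6 exec 'ADD B, 3'. After: A=0 B=7 C=0 D=60 ZF=0 PC=7
Step 20: PC=7 exec 'ADD D, 1'. After: A=0 B=7 C=0 D=61 ZF=0 PC=8
Step 21: PC=8 exec 'MOV C, 3'. After: A=0 B=7 C=3 D=61 ZF=0 PC=9
Step 22: PC=9 exec 'HALT'. After: A=0 B=7 C=3 D=61 ZF=0 PC=9 HALTED
Total instructions executed: 22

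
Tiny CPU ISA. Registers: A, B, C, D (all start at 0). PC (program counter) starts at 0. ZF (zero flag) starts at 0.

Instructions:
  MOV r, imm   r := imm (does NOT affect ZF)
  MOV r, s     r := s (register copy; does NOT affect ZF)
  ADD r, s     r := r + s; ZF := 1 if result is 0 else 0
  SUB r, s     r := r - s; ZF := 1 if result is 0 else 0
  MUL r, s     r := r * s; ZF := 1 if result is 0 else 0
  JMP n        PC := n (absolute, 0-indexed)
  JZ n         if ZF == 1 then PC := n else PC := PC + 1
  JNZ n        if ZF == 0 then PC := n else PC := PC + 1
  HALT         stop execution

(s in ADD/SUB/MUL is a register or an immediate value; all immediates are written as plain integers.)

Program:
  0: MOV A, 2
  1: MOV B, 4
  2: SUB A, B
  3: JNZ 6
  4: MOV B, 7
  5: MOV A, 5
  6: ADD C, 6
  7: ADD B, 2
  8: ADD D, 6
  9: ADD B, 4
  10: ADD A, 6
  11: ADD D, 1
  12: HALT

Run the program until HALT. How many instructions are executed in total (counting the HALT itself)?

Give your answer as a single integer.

Answer: 11

Derivation:
Step 1: PC=0 exec 'MOV A, 2'. After: A=2 B=0 C=0 D=0 ZF=0 PC=1
Step 2: PC=1 exec 'MOV B, 4'. After: A=2 B=4 C=0 D=0 ZF=0 PC=2
Step 3: PC=2 exec 'SUB A, B'. After: A=-2 B=4 C=0 D=0 ZF=0 PC=3
Step 4: PC=3 exec 'JNZ 6'. After: A=-2 B=4 C=0 D=0 ZF=0 PC=6
Step 5: PC=6 exec 'ADD C, 6'. After: A=-2 B=4 C=6 D=0 ZF=0 PC=7
Step 6: PC=7 exec 'ADD B, 2'. After: A=-2 B=6 C=6 D=0 ZF=0 PC=8
Step 7: PC=8 exec 'ADD D, 6'. After: A=-2 B=6 C=6 D=6 ZF=0 PC=9
Step 8: PC=9 exec 'ADD B, 4'. After: A=-2 B=10 C=6 D=6 ZF=0 PC=10
Step 9: PC=10 exec 'ADD A, 6'. After: A=4 B=10 C=6 D=6 ZF=0 PC=11
Step 10: PC=11 exec 'ADD D, 1'. After: A=4 B=10 C=6 D=7 ZF=0 PC=12
Step 11: PC=12 exec 'HALT'. After: A=4 B=10 C=6 D=7 ZF=0 PC=12 HALTED
Total instructions executed: 11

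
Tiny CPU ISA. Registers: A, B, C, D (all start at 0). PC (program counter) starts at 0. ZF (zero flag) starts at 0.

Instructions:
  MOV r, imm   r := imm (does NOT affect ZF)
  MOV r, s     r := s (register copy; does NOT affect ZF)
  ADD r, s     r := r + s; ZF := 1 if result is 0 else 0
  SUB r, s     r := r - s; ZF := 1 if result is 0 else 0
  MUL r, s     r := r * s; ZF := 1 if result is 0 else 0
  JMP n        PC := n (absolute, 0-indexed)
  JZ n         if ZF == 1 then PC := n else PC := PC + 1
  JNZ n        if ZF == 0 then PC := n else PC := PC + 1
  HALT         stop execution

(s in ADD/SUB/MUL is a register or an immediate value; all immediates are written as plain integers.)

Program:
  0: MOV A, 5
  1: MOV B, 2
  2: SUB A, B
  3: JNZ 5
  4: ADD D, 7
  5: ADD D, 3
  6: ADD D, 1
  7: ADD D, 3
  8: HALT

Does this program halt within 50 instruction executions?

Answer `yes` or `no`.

Answer: yes

Derivation:
Step 1: PC=0 exec 'MOV A, 5'. After: A=5 B=0 C=0 D=0 ZF=0 PC=1
Step 2: PC=1 exec 'MOV B, 2'. After: A=5 B=2 C=0 D=0 ZF=0 PC=2
Step 3: PC=2 exec 'SUB A, B'. After: A=3 B=2 C=0 D=0 ZF=0 PC=3
Step 4: PC=3 exec 'JNZ 5'. After: A=3 B=2 C=0 D=0 ZF=0 PC=5
Step 5: PC=5 exec 'ADD D, 3'. After: A=3 B=2 C=0 D=3 ZF=0 PC=6
Step 6: PC=6 exec 'ADD D, 1'. After: A=3 B=2 C=0 D=4 ZF=0 PC=7
Step 7: PC=7 exec 'ADD D, 3'. After: A=3 B=2 C=0 D=7 ZF=0 PC=8
Step 8: PC=8 exec 'HALT'. After: A=3 B=2 C=0 D=7 ZF=0 PC=8 HALTED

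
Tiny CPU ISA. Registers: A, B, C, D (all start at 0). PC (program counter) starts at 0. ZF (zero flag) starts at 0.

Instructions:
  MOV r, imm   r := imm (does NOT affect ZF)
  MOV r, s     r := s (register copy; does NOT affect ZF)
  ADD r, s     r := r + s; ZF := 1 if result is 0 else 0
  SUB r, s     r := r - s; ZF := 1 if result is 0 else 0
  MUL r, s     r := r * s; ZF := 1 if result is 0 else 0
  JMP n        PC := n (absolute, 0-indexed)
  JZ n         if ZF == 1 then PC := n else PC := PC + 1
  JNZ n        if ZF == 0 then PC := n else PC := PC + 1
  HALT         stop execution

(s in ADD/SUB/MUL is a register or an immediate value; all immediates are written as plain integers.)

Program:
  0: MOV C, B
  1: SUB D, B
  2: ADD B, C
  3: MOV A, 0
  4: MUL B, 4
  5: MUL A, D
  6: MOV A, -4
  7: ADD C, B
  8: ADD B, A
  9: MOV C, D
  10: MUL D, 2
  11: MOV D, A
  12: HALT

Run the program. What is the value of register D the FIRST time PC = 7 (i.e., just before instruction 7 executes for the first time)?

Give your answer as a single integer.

Step 1: PC=0 exec 'MOV C, B'. After: A=0 B=0 C=0 D=0 ZF=0 PC=1
Step 2: PC=1 exec 'SUB D, B'. After: A=0 B=0 C=0 D=0 ZF=1 PC=2
Step 3: PC=2 exec 'ADD B, C'. After: A=0 B=0 C=0 D=0 ZF=1 PC=3
Step 4: PC=3 exec 'MOV A, 0'. After: A=0 B=0 C=0 D=0 ZF=1 PC=4
Step 5: PC=4 exec 'MUL B, 4'. After: A=0 B=0 C=0 D=0 ZF=1 PC=5
Step 6: PC=5 exec 'MUL A, D'. After: A=0 B=0 C=0 D=0 ZF=1 PC=6
Step 7: PC=6 exec 'MOV A, -4'. After: A=-4 B=0 C=0 D=0 ZF=1 PC=7
First time PC=7: D=0

0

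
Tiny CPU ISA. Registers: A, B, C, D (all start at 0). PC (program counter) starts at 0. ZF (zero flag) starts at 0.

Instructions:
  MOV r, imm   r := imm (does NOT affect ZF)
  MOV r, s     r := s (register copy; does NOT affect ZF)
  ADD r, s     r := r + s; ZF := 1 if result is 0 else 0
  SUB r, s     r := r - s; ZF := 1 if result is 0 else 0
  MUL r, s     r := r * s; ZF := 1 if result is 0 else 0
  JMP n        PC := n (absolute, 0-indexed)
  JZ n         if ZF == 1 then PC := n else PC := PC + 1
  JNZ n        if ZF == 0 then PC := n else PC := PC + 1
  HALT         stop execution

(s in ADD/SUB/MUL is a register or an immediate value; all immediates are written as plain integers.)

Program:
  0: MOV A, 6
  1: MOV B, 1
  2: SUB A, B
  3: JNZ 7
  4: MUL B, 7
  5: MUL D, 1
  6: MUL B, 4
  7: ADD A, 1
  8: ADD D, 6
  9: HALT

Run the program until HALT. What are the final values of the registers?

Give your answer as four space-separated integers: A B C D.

Step 1: PC=0 exec 'MOV A, 6'. After: A=6 B=0 C=0 D=0 ZF=0 PC=1
Step 2: PC=1 exec 'MOV B, 1'. After: A=6 B=1 C=0 D=0 ZF=0 PC=2
Step 3: PC=2 exec 'SUB A, B'. After: A=5 B=1 C=0 D=0 ZF=0 PC=3
Step 4: PC=3 exec 'JNZ 7'. After: A=5 B=1 C=0 D=0 ZF=0 PC=7
Step 5: PC=7 exec 'ADD A, 1'. After: A=6 B=1 C=0 D=0 ZF=0 PC=8
Step 6: PC=8 exec 'ADD D, 6'. After: A=6 B=1 C=0 D=6 ZF=0 PC=9
Step 7: PC=9 exec 'HALT'. After: A=6 B=1 C=0 D=6 ZF=0 PC=9 HALTED

Answer: 6 1 0 6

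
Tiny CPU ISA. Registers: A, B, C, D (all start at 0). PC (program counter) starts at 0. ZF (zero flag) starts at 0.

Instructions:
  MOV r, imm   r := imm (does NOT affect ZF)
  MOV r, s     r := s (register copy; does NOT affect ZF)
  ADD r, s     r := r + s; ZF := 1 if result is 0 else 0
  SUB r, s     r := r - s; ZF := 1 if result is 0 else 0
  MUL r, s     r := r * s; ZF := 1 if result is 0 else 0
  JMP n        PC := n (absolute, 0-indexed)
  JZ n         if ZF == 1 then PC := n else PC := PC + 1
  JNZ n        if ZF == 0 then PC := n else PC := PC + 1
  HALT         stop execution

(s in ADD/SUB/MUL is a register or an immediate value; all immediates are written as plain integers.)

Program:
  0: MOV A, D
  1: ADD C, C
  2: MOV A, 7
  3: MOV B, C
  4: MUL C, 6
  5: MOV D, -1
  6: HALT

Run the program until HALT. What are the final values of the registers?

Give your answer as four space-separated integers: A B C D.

Step 1: PC=0 exec 'MOV A, D'. After: A=0 B=0 C=0 D=0 ZF=0 PC=1
Step 2: PC=1 exec 'ADD C, C'. After: A=0 B=0 C=0 D=0 ZF=1 PC=2
Step 3: PC=2 exec 'MOV A, 7'. After: A=7 B=0 C=0 D=0 ZF=1 PC=3
Step 4: PC=3 exec 'MOV B, C'. After: A=7 B=0 C=0 D=0 ZF=1 PC=4
Step 5: PC=4 exec 'MUL C, 6'. After: A=7 B=0 C=0 D=0 ZF=1 PC=5
Step 6: PC=5 exec 'MOV D, -1'. After: A=7 B=0 C=0 D=-1 ZF=1 PC=6
Step 7: PC=6 exec 'HALT'. After: A=7 B=0 C=0 D=-1 ZF=1 PC=6 HALTED

Answer: 7 0 0 -1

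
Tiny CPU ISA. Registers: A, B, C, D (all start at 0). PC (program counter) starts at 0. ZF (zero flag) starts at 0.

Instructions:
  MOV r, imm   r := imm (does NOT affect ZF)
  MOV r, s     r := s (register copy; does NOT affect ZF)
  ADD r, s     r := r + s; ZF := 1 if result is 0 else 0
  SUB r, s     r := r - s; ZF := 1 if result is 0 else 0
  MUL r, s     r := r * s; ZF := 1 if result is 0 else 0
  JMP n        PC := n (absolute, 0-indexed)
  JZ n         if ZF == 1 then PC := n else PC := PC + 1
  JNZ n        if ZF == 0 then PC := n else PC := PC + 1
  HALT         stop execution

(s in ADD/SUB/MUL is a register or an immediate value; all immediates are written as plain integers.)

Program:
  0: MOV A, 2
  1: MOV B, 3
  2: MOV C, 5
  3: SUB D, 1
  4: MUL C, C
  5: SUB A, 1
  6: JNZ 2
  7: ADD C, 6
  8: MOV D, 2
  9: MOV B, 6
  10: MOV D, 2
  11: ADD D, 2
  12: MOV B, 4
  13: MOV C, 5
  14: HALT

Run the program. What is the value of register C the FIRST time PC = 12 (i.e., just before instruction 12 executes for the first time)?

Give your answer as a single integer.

Step 1: PC=0 exec 'MOV A, 2'. After: A=2 B=0 C=0 D=0 ZF=0 PC=1
Step 2: PC=1 exec 'MOV B, 3'. After: A=2 B=3 C=0 D=0 ZF=0 PC=2
Step 3: PC=2 exec 'MOV C, 5'. After: A=2 B=3 C=5 D=0 ZF=0 PC=3
Step 4: PC=3 exec 'SUB D, 1'. After: A=2 B=3 C=5 D=-1 ZF=0 PC=4
Step 5: PC=4 exec 'MUL C, C'. After: A=2 B=3 C=25 D=-1 ZF=0 PC=5
Step 6: PC=5 exec 'SUB A, 1'. After: A=1 B=3 C=25 D=-1 ZF=0 PC=6
Step 7: PC=6 exec 'JNZ 2'. After: A=1 B=3 C=25 D=-1 ZF=0 PC=2
Step 8: PC=2 exec 'MOV C, 5'. After: A=1 B=3 C=5 D=-1 ZF=0 PC=3
Step 9: PC=3 exec 'SUB D, 1'. After: A=1 B=3 C=5 D=-2 ZF=0 PC=4
Step 10: PC=4 exec 'MUL C, C'. After: A=1 B=3 C=25 D=-2 ZF=0 PC=5
Step 11: PC=5 exec 'SUB A, 1'. After: A=0 B=3 C=25 D=-2 ZF=1 PC=6
Step 12: PC=6 exec 'JNZ 2'. After: A=0 B=3 C=25 D=-2 ZF=1 PC=7
Step 13: PC=7 exec 'ADD C, 6'. After: A=0 B=3 C=31 D=-2 ZF=0 PC=8
Step 14: PC=8 exec 'MOV D, 2'. After: A=0 B=3 C=31 D=2 ZF=0 PC=9
Step 15: PC=9 exec 'MOV B, 6'. After: A=0 B=6 C=31 D=2 ZF=0 PC=10
Step 16: PC=10 exec 'MOV D, 2'. After: A=0 B=6 C=31 D=2 ZF=0 PC=11
Step 17: PC=11 exec 'ADD D, 2'. After: A=0 B=6 C=31 D=4 ZF=0 PC=12
First time PC=12: C=31

31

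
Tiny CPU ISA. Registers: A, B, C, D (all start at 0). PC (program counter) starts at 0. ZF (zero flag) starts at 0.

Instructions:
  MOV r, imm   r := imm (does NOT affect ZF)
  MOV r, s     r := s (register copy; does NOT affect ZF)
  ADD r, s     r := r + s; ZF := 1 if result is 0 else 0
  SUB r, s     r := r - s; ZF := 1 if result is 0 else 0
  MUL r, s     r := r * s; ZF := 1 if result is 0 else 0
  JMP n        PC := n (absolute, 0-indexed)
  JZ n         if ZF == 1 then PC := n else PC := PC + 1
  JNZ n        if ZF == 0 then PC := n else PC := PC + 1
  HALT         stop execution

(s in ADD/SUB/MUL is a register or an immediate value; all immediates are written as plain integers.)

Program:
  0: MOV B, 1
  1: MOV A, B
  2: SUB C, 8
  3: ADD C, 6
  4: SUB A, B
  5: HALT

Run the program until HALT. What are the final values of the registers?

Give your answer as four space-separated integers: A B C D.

Answer: 0 1 -2 0

Derivation:
Step 1: PC=0 exec 'MOV B, 1'. After: A=0 B=1 C=0 D=0 ZF=0 PC=1
Step 2: PC=1 exec 'MOV A, B'. After: A=1 B=1 C=0 D=0 ZF=0 PC=2
Step 3: PC=2 exec 'SUB C, 8'. After: A=1 B=1 C=-8 D=0 ZF=0 PC=3
Step 4: PC=3 exec 'ADD C, 6'. After: A=1 B=1 C=-2 D=0 ZF=0 PC=4
Step 5: PC=4 exec 'SUB A, B'. After: A=0 B=1 C=-2 D=0 ZF=1 PC=5
Step 6: PC=5 exec 'HALT'. After: A=0 B=1 C=-2 D=0 ZF=1 PC=5 HALTED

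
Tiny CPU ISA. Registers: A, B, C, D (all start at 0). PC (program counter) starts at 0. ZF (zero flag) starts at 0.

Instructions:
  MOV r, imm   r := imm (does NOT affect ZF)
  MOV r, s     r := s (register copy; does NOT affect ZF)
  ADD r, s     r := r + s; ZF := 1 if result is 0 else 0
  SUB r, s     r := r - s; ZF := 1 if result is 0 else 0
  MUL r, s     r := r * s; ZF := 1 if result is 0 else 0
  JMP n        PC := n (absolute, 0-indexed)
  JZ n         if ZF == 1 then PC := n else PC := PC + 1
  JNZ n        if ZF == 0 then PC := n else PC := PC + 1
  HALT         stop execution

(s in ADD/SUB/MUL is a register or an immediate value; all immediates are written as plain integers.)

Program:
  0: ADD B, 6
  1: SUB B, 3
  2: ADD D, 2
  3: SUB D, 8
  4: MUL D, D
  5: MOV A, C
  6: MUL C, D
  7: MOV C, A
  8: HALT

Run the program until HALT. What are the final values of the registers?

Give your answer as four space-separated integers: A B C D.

Step 1: PC=0 exec 'ADD B, 6'. After: A=0 B=6 C=0 D=0 ZF=0 PC=1
Step 2: PC=1 exec 'SUB B, 3'. After: A=0 B=3 C=0 D=0 ZF=0 PC=2
Step 3: PC=2 exec 'ADD D, 2'. After: A=0 B=3 C=0 D=2 ZF=0 PC=3
Step 4: PC=3 exec 'SUB D, 8'. After: A=0 B=3 C=0 D=-6 ZF=0 PC=4
Step 5: PC=4 exec 'MUL D, D'. After: A=0 B=3 C=0 D=36 ZF=0 PC=5
Step 6: PC=5 exec 'MOV A, C'. After: A=0 B=3 C=0 D=36 ZF=0 PC=6
Step 7: PC=6 exec 'MUL C, D'. After: A=0 B=3 C=0 D=36 ZF=1 PC=7
Step 8: PC=7 exec 'MOV C, A'. After: A=0 B=3 C=0 D=36 ZF=1 PC=8
Step 9: PC=8 exec 'HALT'. After: A=0 B=3 C=0 D=36 ZF=1 PC=8 HALTED

Answer: 0 3 0 36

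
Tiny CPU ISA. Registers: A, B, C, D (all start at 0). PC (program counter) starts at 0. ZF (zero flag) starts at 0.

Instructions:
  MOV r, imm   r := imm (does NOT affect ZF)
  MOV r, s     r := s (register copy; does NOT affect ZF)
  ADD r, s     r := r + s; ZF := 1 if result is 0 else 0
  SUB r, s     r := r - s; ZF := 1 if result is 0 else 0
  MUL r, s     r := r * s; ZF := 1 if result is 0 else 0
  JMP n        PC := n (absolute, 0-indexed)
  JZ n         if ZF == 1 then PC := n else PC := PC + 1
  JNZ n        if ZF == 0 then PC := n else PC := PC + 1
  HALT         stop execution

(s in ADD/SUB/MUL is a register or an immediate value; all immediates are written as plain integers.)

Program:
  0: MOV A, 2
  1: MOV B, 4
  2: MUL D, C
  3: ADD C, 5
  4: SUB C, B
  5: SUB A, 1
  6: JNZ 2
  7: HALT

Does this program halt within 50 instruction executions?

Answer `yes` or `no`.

Step 1: PC=0 exec 'MOV A, 2'. After: A=2 B=0 C=0 D=0 ZF=0 PC=1
Step 2: PC=1 exec 'MOV B, 4'. After: A=2 B=4 C=0 D=0 ZF=0 PC=2
Step 3: PC=2 exec 'MUL D, C'. After: A=2 B=4 C=0 D=0 ZF=1 PC=3
Step 4: PC=3 exec 'ADD C, 5'. After: A=2 B=4 C=5 D=0 ZF=0 PC=4
Step 5: PC=4 exec 'SUB C, B'. After: A=2 B=4 C=1 D=0 ZF=0 PC=5
Step 6: PC=5 exec 'SUB A, 1'. After: A=1 B=4 C=1 D=0 ZF=0 PC=6
Step 7: PC=6 exec 'JNZ 2'. After: A=1 B=4 C=1 D=0 ZF=0 PC=2
Step 8: PC=2 exec 'MUL D, C'. After: A=1 B=4 C=1 D=0 ZF=1 PC=3
Step 9: PC=3 exec 'ADD C, 5'. After: A=1 B=4 C=6 D=0 ZF=0 PC=4
Step 10: PC=4 exec 'SUB C, B'. After: A=1 B=4 C=2 D=0 ZF=0 PC=5
Step 11: PC=5 exec 'SUB A, 1'. After: A=0 B=4 C=2 D=0 ZF=1 PC=6
Step 12: PC=6 exec 'JNZ 2'. After: A=0 B=4 C=2 D=0 ZF=1 PC=7
Step 13: PC=7 exec 'HALT'. After: A=0 B=4 C=2 D=0 ZF=1 PC=7 HALTED

Answer: yes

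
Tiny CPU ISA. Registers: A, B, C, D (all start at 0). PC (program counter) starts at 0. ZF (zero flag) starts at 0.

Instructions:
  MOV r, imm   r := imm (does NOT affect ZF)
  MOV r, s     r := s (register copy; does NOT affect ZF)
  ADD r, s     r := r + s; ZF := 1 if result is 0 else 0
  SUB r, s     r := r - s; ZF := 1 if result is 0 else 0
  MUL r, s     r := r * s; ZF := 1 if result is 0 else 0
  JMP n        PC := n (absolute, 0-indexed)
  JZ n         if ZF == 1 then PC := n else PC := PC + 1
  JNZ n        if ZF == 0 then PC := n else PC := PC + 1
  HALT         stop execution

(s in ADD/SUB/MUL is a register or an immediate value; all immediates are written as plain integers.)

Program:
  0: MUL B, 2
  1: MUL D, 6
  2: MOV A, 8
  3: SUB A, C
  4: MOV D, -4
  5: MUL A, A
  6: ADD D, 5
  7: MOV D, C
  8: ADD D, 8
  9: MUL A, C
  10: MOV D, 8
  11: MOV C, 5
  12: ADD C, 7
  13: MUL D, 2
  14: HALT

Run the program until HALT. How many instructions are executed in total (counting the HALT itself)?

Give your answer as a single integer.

Step 1: PC=0 exec 'MUL B, 2'. After: A=0 B=0 C=0 D=0 ZF=1 PC=1
Step 2: PC=1 exec 'MUL D, 6'. After: A=0 B=0 C=0 D=0 ZF=1 PC=2
Step 3: PC=2 exec 'MOV A, 8'. After: A=8 B=0 C=0 D=0 ZF=1 PC=3
Step 4: PC=3 exec 'SUB A, C'. After: A=8 B=0 C=0 D=0 ZF=0 PC=4
Step 5: PC=4 exec 'MOV D, -4'. After: A=8 B=0 C=0 D=-4 ZF=0 PC=5
Step 6: PC=5 exec 'MUL A, A'. After: A=64 B=0 C=0 D=-4 ZF=0 PC=6
Step 7: PC=6 exec 'ADD D, 5'. After: A=64 B=0 C=0 D=1 ZF=0 PC=7
Step 8: PC=7 exec 'MOV D, C'. After: A=64 B=0 C=0 D=0 ZF=0 PC=8
Step 9: PC=8 exec 'ADD D, 8'. After: A=64 B=0 C=0 D=8 ZF=0 PC=9
Step 10: PC=9 exec 'MUL A, C'. After: A=0 B=0 C=0 D=8 ZF=1 PC=10
Step 11: PC=10 exec 'MOV D, 8'. After: A=0 B=0 C=0 D=8 ZF=1 PC=11
Step 12: PC=11 exec 'MOV C, 5'. After: A=0 B=0 C=5 D=8 ZF=1 PC=12
Step 13: PC=12 exec 'ADD C, 7'. After: A=0 B=0 C=12 D=8 ZF=0 PC=13
Step 14: PC=13 exec 'MUL D, 2'. After: A=0 B=0 C=12 D=16 ZF=0 PC=14
Step 15: PC=14 exec 'HALT'. After: A=0 B=0 C=12 D=16 ZF=0 PC=14 HALTED
Total instructions executed: 15

Answer: 15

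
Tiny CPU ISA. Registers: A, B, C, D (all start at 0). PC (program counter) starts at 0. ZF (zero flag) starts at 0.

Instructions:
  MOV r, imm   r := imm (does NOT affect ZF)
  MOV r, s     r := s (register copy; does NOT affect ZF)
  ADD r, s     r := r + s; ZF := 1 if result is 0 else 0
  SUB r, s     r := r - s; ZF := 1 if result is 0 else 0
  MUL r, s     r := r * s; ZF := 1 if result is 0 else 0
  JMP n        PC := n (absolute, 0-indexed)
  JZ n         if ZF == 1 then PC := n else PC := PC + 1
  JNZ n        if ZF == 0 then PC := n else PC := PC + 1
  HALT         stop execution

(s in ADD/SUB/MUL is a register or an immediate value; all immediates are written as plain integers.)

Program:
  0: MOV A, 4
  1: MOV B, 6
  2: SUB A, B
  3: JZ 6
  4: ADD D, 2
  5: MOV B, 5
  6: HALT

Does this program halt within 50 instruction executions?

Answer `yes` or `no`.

Step 1: PC=0 exec 'MOV A, 4'. After: A=4 B=0 C=0 D=0 ZF=0 PC=1
Step 2: PC=1 exec 'MOV B, 6'. After: A=4 B=6 C=0 D=0 ZF=0 PC=2
Step 3: PC=2 exec 'SUB A, B'. After: A=-2 B=6 C=0 D=0 ZF=0 PC=3
Step 4: PC=3 exec 'JZ 6'. After: A=-2 B=6 C=0 D=0 ZF=0 PC=4
Step 5: PC=4 exec 'ADD D, 2'. After: A=-2 B=6 C=0 D=2 ZF=0 PC=5
Step 6: PC=5 exec 'MOV B, 5'. After: A=-2 B=5 C=0 D=2 ZF=0 PC=6
Step 7: PC=6 exec 'HALT'. After: A=-2 B=5 C=0 D=2 ZF=0 PC=6 HALTED

Answer: yes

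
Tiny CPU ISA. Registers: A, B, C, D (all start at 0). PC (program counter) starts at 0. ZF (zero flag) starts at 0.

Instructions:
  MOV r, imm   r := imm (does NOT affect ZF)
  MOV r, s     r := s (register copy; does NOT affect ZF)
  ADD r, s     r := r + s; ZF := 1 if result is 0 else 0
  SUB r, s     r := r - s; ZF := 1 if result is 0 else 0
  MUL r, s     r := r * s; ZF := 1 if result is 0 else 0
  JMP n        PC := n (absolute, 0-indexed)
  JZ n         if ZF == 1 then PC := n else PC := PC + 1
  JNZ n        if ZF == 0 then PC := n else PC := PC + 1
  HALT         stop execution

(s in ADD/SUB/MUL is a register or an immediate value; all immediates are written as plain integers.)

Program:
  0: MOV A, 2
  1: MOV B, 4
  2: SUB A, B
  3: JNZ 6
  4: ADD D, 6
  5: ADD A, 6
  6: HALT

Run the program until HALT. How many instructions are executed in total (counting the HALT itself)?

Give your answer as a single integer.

Answer: 5

Derivation:
Step 1: PC=0 exec 'MOV A, 2'. After: A=2 B=0 C=0 D=0 ZF=0 PC=1
Step 2: PC=1 exec 'MOV B, 4'. After: A=2 B=4 C=0 D=0 ZF=0 PC=2
Step 3: PC=2 exec 'SUB A, B'. After: A=-2 B=4 C=0 D=0 ZF=0 PC=3
Step 4: PC=3 exec 'JNZ 6'. After: A=-2 B=4 C=0 D=0 ZF=0 PC=6
Step 5: PC=6 exec 'HALT'. After: A=-2 B=4 C=0 D=0 ZF=0 PC=6 HALTED
Total instructions executed: 5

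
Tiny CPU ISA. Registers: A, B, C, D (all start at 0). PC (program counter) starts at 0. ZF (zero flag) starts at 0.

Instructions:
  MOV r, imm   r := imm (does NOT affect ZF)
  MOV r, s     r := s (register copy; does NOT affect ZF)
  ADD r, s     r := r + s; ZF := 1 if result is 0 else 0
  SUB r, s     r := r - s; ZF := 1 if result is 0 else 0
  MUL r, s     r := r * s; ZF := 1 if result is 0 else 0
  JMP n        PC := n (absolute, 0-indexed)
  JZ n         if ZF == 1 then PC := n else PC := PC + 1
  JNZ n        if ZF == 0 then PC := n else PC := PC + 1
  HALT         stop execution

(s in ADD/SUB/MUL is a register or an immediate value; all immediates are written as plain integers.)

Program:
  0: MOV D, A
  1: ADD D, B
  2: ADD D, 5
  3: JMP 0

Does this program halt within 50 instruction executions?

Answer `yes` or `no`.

Step 1: PC=0 exec 'MOV D, A'. After: A=0 B=0 C=0 D=0 ZF=0 PC=1
Step 2: PC=1 exec 'ADD D, B'. After: A=0 B=0 C=0 D=0 ZF=1 PC=2
Step 3: PC=2 exec 'ADD D, 5'. After: A=0 B=0 C=0 D=5 ZF=0 PC=3
Step 4: PC=3 exec 'JMP 0'. After: A=0 B=0 C=0 D=5 ZF=0 PC=0
Step 5: PC=0 exec 'MOV D, A'. After: A=0 B=0 C=0 D=0 ZF=0 PC=1
State after step 5 equals state after step 1: the program is in a cycle of length 4 and will never halt.

Answer: no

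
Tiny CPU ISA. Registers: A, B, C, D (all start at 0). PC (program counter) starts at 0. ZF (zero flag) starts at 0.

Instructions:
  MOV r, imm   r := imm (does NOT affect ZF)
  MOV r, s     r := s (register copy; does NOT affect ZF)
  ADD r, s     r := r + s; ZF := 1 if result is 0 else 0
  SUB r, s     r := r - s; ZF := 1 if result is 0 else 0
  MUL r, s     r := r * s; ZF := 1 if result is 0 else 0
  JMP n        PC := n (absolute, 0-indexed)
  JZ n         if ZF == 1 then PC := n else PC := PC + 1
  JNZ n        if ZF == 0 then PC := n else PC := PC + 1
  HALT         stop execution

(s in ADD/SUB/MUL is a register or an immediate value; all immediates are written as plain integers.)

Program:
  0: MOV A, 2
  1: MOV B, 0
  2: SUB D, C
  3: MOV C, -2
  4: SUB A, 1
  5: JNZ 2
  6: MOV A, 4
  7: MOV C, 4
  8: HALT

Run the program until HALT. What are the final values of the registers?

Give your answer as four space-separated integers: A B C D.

Answer: 4 0 4 2

Derivation:
Step 1: PC=0 exec 'MOV A, 2'. After: A=2 B=0 C=0 D=0 ZF=0 PC=1
Step 2: PC=1 exec 'MOV B, 0'. After: A=2 B=0 C=0 D=0 ZF=0 PC=2
Step 3: PC=2 exec 'SUB D, C'. After: A=2 B=0 C=0 D=0 ZF=1 PC=3
Step 4: PC=3 exec 'MOV C, -2'. After: A=2 B=0 C=-2 D=0 ZF=1 PC=4
Step 5: PC=4 exec 'SUB A, 1'. After: A=1 B=0 C=-2 D=0 ZF=0 PC=5
Step 6: PC=5 exec 'JNZ 2'. After: A=1 B=0 C=-2 D=0 ZF=0 PC=2
Step 7: PC=2 exec 'SUB D, C'. After: A=1 B=0 C=-2 D=2 ZF=0 PC=3
Step 8: PC=3 exec 'MOV C, -2'. After: A=1 B=0 C=-2 D=2 ZF=0 PC=4
Step 9: PC=4 exec 'SUB A, 1'. After: A=0 B=0 C=-2 D=2 ZF=1 PC=5
Step 10: PC=5 exec 'JNZ 2'. After: A=0 B=0 C=-2 D=2 ZF=1 PC=6
Step 11: PC=6 exec 'MOV A, 4'. After: A=4 B=0 C=-2 D=2 ZF=1 PC=7
Step 12: PC=7 exec 'MOV C, 4'. After: A=4 B=0 C=4 D=2 ZF=1 PC=8
Step 13: PC=8 exec 'HALT'. After: A=4 B=0 C=4 D=2 ZF=1 PC=8 HALTED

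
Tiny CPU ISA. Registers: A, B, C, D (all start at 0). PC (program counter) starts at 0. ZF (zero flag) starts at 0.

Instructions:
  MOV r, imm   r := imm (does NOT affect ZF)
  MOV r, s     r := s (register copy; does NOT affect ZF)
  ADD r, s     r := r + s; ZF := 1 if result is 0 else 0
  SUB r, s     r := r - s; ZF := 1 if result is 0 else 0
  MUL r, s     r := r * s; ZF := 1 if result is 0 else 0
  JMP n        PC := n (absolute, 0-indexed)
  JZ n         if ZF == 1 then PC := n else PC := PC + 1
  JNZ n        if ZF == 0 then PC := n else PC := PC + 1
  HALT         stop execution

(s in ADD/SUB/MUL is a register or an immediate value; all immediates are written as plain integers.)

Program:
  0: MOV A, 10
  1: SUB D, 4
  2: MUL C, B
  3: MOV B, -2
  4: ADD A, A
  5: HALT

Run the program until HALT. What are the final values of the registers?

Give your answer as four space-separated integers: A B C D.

Answer: 20 -2 0 -4

Derivation:
Step 1: PC=0 exec 'MOV A, 10'. After: A=10 B=0 C=0 D=0 ZF=0 PC=1
Step 2: PC=1 exec 'SUB D, 4'. After: A=10 B=0 C=0 D=-4 ZF=0 PC=2
Step 3: PC=2 exec 'MUL C, B'. After: A=10 B=0 C=0 D=-4 ZF=1 PC=3
Step 4: PC=3 exec 'MOV B, -2'. After: A=10 B=-2 C=0 D=-4 ZF=1 PC=4
Step 5: PC=4 exec 'ADD A, A'. After: A=20 B=-2 C=0 D=-4 ZF=0 PC=5
Step 6: PC=5 exec 'HALT'. After: A=20 B=-2 C=0 D=-4 ZF=0 PC=5 HALTED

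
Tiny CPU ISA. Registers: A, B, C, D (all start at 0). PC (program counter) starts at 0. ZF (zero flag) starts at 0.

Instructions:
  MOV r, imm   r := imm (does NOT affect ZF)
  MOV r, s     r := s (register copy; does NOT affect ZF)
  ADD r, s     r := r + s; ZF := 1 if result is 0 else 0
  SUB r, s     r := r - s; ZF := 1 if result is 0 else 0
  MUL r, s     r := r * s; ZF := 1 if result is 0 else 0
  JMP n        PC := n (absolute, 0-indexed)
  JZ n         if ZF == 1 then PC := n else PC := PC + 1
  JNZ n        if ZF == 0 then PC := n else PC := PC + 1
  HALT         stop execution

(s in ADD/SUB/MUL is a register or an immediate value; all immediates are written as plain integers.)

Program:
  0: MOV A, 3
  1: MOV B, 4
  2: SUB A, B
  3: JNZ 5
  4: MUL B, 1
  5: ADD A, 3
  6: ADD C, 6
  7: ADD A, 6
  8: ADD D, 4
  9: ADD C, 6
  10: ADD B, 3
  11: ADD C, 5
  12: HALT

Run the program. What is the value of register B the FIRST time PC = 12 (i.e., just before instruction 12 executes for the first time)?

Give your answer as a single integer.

Step 1: PC=0 exec 'MOV A, 3'. After: A=3 B=0 C=0 D=0 ZF=0 PC=1
Step 2: PC=1 exec 'MOV B, 4'. After: A=3 B=4 C=0 D=0 ZF=0 PC=2
Step 3: PC=2 exec 'SUB A, B'. After: A=-1 B=4 C=0 D=0 ZF=0 PC=3
Step 4: PC=3 exec 'JNZ 5'. After: A=-1 B=4 C=0 D=0 ZF=0 PC=5
Step 5: PC=5 exec 'ADD A, 3'. After: A=2 B=4 C=0 D=0 ZF=0 PC=6
Step 6: PC=6 exec 'ADD C, 6'. After: A=2 B=4 C=6 D=0 ZF=0 PC=7
Step 7: PC=7 exec 'ADD A, 6'. After: A=8 B=4 C=6 D=0 ZF=0 PC=8
Step 8: PC=8 exec 'ADD D, 4'. After: A=8 B=4 C=6 D=4 ZF=0 PC=9
Step 9: PC=9 exec 'ADD C, 6'. After: A=8 B=4 C=12 D=4 ZF=0 PC=10
Step 10: PC=10 exec 'ADD B, 3'. After: A=8 B=7 C=12 D=4 ZF=0 PC=11
Step 11: PC=11 exec 'ADD C, 5'. After: A=8 B=7 C=17 D=4 ZF=0 PC=12
First time PC=12: B=7

7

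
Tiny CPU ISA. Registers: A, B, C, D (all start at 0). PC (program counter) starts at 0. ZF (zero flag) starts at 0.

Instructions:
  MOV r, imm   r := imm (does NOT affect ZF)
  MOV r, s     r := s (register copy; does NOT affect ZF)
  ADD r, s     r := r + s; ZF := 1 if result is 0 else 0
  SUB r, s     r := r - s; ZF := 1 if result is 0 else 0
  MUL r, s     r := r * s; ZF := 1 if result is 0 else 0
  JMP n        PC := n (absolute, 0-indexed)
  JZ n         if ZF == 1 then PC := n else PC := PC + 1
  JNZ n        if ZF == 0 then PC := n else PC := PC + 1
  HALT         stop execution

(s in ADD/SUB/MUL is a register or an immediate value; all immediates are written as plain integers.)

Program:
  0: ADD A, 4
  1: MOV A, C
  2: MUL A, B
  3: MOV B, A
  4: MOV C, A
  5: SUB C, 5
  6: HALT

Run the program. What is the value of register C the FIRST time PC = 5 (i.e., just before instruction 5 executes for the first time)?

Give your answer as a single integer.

Step 1: PC=0 exec 'ADD A, 4'. After: A=4 B=0 C=0 D=0 ZF=0 PC=1
Step 2: PC=1 exec 'MOV A, C'. After: A=0 B=0 C=0 D=0 ZF=0 PC=2
Step 3: PC=2 exec 'MUL A, B'. After: A=0 B=0 C=0 D=0 ZF=1 PC=3
Step 4: PC=3 exec 'MOV B, A'. After: A=0 B=0 C=0 D=0 ZF=1 PC=4
Step 5: PC=4 exec 'MOV C, A'. After: A=0 B=0 C=0 D=0 ZF=1 PC=5
First time PC=5: C=0

0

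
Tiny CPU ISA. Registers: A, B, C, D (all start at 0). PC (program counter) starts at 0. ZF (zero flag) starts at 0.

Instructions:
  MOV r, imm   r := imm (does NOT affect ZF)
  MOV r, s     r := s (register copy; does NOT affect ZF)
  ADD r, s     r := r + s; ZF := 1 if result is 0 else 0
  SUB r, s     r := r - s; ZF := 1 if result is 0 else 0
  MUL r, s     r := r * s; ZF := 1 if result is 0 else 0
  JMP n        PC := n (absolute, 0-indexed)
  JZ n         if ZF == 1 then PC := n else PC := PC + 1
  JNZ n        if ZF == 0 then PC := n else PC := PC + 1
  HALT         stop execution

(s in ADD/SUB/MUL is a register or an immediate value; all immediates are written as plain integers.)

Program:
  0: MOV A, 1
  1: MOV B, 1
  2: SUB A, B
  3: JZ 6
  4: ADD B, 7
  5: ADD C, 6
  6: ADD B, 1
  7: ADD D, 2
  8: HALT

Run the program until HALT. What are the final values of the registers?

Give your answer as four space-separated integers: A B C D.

Answer: 0 2 0 2

Derivation:
Step 1: PC=0 exec 'MOV A, 1'. After: A=1 B=0 C=0 D=0 ZF=0 PC=1
Step 2: PC=1 exec 'MOV B, 1'. After: A=1 B=1 C=0 D=0 ZF=0 PC=2
Step 3: PC=2 exec 'SUB A, B'. After: A=0 B=1 C=0 D=0 ZF=1 PC=3
Step 4: PC=3 exec 'JZ 6'. After: A=0 B=1 C=0 D=0 ZF=1 PC=6
Step 5: PC=6 exec 'ADD B, 1'. After: A=0 B=2 C=0 D=0 ZF=0 PC=7
Step 6: PC=7 exec 'ADD D, 2'. After: A=0 B=2 C=0 D=2 ZF=0 PC=8
Step 7: PC=8 exec 'HALT'. After: A=0 B=2 C=0 D=2 ZF=0 PC=8 HALTED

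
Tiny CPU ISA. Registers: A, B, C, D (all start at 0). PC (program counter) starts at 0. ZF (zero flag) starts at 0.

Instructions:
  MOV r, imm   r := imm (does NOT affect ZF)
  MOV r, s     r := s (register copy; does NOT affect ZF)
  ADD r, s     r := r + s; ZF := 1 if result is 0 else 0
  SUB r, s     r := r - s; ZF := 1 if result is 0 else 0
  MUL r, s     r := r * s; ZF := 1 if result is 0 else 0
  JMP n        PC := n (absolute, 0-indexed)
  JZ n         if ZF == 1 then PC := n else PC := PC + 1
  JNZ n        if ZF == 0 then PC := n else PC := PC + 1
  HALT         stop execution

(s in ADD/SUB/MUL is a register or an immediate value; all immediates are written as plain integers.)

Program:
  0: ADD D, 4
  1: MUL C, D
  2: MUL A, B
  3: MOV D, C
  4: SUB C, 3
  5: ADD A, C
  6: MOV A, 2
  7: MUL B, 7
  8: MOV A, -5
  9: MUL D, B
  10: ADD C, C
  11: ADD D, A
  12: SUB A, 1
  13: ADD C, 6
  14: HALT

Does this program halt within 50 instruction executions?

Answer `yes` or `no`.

Step 1: PC=0 exec 'ADD D, 4'. After: A=0 B=0 C=0 D=4 ZF=0 PC=1
Step 2: PC=1 exec 'MUL C, D'. After: A=0 B=0 C=0 D=4 ZF=1 PC=2
Step 3: PC=2 exec 'MUL A, B'. After: A=0 B=0 C=0 D=4 ZF=1 PC=3
Step 4: PC=3 exec 'MOV D, C'. After: A=0 B=0 C=0 D=0 ZF=1 PC=4
Step 5: PC=4 exec 'SUB C, 3'. After: A=0 B=0 C=-3 D=0 ZF=0 PC=5
Step 6: PC=5 exec 'ADD A, C'. After: A=-3 B=0 C=-3 D=0 ZF=0 PC=6
Step 7: PC=6 exec 'MOV A, 2'. After: A=2 B=0 C=-3 D=0 ZF=0 PC=7
Step 8: PC=7 exec 'MUL B, 7'. After: A=2 B=0 C=-3 D=0 ZF=1 PC=8
Step 9: PC=8 exec 'MOV A, -5'. After: A=-5 B=0 C=-3 D=0 ZF=1 PC=9
Step 10: PC=9 exec 'MUL D, B'. After: A=-5 B=0 C=-3 D=0 ZF=1 PC=10
Step 11: PC=10 exec 'ADD C, C'. After: A=-5 B=0 C=-6 D=0 ZF=0 PC=11
Step 12: PC=11 exec 'ADD D, A'. After: A=-5 B=0 C=-6 D=-5 ZF=0 PC=12
Step 13: PC=12 exec 'SUB A, 1'. After: A=-6 B=0 C=-6 D=-5 ZF=0 PC=13
Step 14: PC=13 exec 'ADD C, 6'. After: A=-6 B=0 C=0 D=-5 ZF=1 PC=14
Step 15: PC=14 exec 'HALT'. After: A=-6 B=0 C=0 D=-5 ZF=1 PC=14 HALTED

Answer: yes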